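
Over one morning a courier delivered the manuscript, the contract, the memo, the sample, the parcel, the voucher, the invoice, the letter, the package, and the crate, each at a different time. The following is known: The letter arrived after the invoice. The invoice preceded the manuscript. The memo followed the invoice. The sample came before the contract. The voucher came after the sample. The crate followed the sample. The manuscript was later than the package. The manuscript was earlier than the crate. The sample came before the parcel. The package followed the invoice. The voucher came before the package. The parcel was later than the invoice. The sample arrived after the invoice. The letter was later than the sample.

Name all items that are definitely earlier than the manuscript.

Directly stated before the manuscript: the invoice and the package.
The sample reaches the manuscript via the sample → the voucher → the package → the manuscript.
The voucher reaches the manuscript via the voucher → the package → the manuscript.
No chain forces the parcel (or any of the others) ahead of the manuscript.

the invoice, the package, the sample, the voucher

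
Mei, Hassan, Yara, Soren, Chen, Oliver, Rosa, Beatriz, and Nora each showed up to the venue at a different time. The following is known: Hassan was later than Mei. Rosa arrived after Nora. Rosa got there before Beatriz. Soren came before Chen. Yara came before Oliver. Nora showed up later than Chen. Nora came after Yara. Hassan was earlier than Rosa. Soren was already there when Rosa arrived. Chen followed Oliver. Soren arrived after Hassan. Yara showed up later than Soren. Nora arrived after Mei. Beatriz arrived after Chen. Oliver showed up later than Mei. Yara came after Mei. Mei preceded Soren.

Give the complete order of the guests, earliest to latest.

Mei, Hassan, Soren, Yara, Oliver, Chen, Nora, Rosa, Beatriz

The constraints fix every adjacent pair, so only one ordering works:
Mei → Hassan → Soren → Yara → Oliver → Chen → Nora → Rosa → Beatriz.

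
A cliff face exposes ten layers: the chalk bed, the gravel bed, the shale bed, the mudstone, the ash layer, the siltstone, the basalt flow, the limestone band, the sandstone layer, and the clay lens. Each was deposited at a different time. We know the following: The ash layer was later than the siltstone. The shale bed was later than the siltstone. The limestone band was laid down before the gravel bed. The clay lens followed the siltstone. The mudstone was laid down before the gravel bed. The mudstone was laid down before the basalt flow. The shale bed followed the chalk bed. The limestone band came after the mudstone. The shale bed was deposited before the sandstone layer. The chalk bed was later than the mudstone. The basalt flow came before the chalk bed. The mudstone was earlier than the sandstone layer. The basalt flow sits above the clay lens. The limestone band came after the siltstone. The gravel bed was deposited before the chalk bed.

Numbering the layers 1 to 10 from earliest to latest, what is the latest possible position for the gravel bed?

7

The gravel bed must come before the chalk bed, the sandstone layer, and the shale bed — 3 layers forced after it.
Everything else can be placed before the gravel bed in some valid order, so the gravel bed can sit as late as position 10 − 3 = 7.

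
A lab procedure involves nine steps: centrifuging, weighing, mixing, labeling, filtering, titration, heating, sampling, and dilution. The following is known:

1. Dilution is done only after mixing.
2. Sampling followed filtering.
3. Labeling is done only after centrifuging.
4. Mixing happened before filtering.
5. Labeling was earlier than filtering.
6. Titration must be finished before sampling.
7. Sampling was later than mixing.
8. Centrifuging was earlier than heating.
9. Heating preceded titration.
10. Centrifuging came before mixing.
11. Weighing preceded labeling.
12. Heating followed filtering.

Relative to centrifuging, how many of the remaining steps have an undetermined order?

Forced after centrifuging: dilution, filtering, heating, labeling, mixing, sampling, and titration.
That leaves weighing with no forced order relative to centrifuging — 1.

1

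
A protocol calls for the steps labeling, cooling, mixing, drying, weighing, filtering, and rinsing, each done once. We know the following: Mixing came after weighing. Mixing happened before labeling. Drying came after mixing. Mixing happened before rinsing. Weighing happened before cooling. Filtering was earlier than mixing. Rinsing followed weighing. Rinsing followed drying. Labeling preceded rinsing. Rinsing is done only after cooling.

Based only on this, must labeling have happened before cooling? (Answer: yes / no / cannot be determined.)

No chain of stated constraints runs from labeling to cooling, and none runs from cooling to labeling either.
So the relative order of labeling and cooling is not fixed by the given facts.

cannot be determined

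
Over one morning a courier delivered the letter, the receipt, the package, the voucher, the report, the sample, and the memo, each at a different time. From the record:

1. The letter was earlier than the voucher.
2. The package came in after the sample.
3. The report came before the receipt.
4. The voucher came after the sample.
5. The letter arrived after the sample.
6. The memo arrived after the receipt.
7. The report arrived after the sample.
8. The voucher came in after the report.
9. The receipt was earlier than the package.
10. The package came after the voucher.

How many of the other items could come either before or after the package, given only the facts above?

1

Forced before the package: the letter, the receipt, the report, the sample, and the voucher.
That leaves the memo with no forced order relative to the package — 1.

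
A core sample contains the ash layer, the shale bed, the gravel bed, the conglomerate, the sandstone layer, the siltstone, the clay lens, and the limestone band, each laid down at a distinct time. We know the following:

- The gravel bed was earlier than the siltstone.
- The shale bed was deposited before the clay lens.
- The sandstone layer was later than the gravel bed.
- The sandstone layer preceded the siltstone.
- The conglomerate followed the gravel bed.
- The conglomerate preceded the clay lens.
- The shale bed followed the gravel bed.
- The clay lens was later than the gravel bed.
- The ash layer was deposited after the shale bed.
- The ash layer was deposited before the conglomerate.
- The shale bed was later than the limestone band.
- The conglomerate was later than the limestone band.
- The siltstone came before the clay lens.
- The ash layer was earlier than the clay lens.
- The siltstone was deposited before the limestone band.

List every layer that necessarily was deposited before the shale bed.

Directly stated before the shale bed: the gravel bed and the limestone band.
The sandstone layer reaches the shale bed via the sandstone layer → the siltstone → the limestone band → the shale bed.
The siltstone reaches the shale bed via the siltstone → the limestone band → the shale bed.

the gravel bed, the limestone band, the sandstone layer, the siltstone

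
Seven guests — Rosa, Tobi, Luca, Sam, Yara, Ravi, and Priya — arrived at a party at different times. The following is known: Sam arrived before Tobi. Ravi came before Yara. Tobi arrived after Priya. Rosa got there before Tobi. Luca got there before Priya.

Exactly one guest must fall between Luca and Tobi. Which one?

Priya

Tracing the constraints gives Luca → Priya → Tobi, so Priya sits after Luca and before Tobi.
No other guest is forced both after Luca and before Tobi.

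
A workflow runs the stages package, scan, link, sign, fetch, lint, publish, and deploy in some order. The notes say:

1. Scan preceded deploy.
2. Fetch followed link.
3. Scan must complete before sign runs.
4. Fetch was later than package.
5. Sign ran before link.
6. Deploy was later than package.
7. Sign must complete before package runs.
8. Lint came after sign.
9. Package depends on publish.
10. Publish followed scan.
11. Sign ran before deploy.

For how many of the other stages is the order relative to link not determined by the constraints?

4

Forced before link: scan and sign; forced after link: fetch.
That leaves deploy, lint, package, and publish with no forced order relative to link — 4.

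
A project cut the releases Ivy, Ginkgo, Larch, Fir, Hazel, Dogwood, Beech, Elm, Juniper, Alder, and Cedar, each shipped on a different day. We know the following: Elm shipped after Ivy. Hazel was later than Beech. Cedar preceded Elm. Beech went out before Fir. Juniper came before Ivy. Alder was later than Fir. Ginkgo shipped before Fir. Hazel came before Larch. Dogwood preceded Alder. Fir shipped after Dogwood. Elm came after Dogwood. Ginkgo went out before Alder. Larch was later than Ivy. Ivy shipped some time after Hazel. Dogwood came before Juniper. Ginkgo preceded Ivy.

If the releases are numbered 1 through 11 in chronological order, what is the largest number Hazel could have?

Hazel must come before Elm, Ivy, and Larch — 3 releases forced after it.
Everything else can be placed before Hazel in some valid order, so Hazel can sit as late as position 11 − 3 = 8.

8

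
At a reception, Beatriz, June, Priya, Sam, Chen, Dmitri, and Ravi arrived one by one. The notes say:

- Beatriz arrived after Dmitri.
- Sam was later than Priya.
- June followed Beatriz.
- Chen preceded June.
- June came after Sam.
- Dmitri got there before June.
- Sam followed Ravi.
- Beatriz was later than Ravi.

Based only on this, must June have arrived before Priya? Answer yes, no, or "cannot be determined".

Tracing the constraints gives Priya → Sam → June, so Priya must come before June.
That means June cannot be before Priya.

no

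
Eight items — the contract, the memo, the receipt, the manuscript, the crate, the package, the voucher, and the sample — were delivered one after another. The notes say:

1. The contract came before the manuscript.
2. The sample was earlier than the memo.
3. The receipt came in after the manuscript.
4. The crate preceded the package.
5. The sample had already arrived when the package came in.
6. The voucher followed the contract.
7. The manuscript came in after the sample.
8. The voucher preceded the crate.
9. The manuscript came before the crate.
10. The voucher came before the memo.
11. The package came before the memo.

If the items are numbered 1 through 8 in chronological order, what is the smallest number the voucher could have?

2

The contract must come before the voucher — 1 forced predecessor.
Nothing else is forced ahead of the voucher, so its earliest slot is position 1 + 1 = 2.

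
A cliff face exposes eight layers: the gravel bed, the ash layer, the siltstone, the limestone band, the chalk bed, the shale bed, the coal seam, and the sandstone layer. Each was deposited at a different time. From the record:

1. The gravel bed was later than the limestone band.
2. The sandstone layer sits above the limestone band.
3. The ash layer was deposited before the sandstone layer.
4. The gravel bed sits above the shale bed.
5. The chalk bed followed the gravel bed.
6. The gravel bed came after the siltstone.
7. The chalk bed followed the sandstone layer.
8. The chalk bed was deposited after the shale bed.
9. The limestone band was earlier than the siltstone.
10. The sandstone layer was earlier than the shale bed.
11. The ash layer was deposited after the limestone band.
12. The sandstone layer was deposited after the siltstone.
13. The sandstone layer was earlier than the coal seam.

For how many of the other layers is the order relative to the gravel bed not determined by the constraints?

1

Forced before the gravel bed: the ash layer, the limestone band, the sandstone layer, the shale bed, and the siltstone; forced after the gravel bed: the chalk bed.
That leaves the coal seam with no forced order relative to the gravel bed — 1.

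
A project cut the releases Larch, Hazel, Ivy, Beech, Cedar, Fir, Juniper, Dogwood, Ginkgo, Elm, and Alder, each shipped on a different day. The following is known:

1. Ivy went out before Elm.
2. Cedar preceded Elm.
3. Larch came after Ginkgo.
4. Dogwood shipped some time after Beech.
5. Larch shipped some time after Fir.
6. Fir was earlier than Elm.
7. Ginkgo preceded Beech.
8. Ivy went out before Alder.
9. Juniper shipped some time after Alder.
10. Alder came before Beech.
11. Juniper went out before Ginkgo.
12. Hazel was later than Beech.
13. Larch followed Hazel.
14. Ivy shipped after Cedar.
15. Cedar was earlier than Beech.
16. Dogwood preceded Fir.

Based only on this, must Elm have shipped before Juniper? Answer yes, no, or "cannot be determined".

Tracing the constraints gives Juniper → Ginkgo → Beech → Dogwood → Fir → Elm, so Juniper must come before Elm.
That means Elm cannot be before Juniper.

no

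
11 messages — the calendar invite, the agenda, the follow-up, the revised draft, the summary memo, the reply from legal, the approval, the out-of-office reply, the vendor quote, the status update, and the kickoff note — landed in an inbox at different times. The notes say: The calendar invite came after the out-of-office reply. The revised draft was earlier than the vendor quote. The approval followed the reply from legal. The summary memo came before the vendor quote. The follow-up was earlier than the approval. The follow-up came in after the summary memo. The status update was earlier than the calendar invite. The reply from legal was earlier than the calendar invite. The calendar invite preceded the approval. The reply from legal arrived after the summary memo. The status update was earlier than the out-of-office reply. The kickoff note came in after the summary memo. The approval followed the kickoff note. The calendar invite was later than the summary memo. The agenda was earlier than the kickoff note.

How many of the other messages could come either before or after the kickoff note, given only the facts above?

7

Forced before the kickoff note: the agenda and the summary memo; forced after the kickoff note: the approval.
That leaves the calendar invite, the follow-up, the out-of-office reply, the reply from legal, the revised draft, the status update, and the vendor quote with no forced order relative to the kickoff note — 7.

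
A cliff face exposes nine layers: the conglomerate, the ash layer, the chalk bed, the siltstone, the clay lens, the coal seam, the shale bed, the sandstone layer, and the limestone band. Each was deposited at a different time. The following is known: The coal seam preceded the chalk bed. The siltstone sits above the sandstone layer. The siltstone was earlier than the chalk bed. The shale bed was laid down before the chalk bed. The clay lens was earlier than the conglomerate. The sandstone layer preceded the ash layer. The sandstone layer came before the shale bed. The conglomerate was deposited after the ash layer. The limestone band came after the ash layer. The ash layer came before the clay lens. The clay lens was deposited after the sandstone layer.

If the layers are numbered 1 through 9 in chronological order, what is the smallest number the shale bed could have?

2

The sandstone layer must come before the shale bed — 1 forced predecessor.
Nothing else is forced ahead of the shale bed, so its earliest slot is position 1 + 1 = 2.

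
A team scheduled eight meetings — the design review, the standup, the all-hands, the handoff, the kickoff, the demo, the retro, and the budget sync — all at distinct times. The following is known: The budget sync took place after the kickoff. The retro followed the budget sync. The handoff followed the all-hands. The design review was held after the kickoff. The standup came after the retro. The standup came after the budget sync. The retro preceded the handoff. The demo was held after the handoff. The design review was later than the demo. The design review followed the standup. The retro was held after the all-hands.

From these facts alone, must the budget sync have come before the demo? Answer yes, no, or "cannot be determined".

yes

Chain the constraints: the budget sync → the retro → the handoff → the demo. Each link is directly stated, so the budget sync comes before the demo.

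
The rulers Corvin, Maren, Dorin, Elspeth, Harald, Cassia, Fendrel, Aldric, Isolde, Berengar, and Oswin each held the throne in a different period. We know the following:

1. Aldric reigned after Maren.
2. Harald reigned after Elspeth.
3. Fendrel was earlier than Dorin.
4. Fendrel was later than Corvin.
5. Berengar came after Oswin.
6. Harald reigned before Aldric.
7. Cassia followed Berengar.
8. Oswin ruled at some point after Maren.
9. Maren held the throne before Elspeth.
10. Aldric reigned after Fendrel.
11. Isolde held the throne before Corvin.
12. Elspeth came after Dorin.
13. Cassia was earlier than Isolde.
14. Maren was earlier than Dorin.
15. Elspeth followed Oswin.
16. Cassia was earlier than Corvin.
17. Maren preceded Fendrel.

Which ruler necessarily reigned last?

Aldric

Every other ruler has a chain of constraints placing them before Aldric, so Aldric is last.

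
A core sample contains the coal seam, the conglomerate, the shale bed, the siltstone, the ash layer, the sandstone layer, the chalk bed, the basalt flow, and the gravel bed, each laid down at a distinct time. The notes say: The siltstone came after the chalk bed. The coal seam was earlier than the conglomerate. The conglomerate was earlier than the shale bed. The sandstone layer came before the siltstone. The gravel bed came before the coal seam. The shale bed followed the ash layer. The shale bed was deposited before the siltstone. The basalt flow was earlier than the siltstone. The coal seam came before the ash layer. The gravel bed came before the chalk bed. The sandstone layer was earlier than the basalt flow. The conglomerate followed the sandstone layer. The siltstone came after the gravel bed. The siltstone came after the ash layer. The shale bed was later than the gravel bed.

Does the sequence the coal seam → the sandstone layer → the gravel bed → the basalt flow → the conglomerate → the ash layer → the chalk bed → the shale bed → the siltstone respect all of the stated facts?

no

The constraints require the gravel bed before the coal seam, but in the proposed sequence the coal seam appears ahead of the gravel bed. That one violation is enough.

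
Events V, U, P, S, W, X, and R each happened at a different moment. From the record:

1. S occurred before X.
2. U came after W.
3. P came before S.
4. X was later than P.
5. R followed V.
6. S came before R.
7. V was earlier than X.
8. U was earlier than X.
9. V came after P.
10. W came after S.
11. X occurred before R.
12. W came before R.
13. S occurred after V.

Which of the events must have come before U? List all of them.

Directly stated before U: W.
P reaches U via P → S → W → U.
S reaches U via S → W → U.
V reaches U via V → S → W → U.
No chain forces X (or any of the others) ahead of U.

P, S, V, W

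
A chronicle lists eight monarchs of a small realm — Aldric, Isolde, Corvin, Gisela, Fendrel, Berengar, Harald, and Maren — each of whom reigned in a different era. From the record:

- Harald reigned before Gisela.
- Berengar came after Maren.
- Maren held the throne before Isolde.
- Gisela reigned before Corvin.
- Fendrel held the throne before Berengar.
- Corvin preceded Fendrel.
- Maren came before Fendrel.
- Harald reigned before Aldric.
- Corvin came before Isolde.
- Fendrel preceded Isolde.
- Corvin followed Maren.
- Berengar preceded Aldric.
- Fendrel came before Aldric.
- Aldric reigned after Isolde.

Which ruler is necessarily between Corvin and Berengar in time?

Fendrel

Tracing the constraints gives Corvin → Fendrel → Berengar, so Fendrel sits after Corvin and before Berengar.
No other ruler is forced both after Corvin and before Berengar.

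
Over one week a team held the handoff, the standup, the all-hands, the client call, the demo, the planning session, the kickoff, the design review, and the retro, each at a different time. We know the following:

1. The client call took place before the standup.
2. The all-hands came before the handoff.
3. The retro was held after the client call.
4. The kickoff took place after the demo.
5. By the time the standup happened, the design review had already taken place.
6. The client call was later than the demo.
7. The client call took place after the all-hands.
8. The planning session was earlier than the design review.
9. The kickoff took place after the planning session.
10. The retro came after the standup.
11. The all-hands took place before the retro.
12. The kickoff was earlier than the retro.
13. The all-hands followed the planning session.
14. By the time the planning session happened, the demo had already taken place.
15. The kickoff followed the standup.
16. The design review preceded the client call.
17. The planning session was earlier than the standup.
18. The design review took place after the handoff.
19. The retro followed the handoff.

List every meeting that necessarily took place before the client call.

Directly stated before the client call: the all-hands, the demo, and the design review.
The handoff reaches the client call via the handoff → the design review → the client call.
The planning session reaches the client call via the planning session → the all-hands → the client call.

the all-hands, the demo, the design review, the handoff, the planning session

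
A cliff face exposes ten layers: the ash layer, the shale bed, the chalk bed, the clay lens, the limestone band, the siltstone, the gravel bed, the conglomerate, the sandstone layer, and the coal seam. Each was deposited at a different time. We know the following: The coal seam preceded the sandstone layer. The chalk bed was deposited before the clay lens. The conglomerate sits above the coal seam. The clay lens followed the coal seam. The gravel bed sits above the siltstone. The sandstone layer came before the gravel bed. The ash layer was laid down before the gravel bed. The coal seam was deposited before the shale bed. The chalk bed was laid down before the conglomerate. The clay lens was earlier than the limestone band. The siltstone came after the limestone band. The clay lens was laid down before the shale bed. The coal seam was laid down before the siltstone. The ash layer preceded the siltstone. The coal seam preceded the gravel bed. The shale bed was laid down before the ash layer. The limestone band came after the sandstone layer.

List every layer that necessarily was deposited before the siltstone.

the ash layer, the chalk bed, the clay lens, the coal seam, the limestone band, the sandstone layer, the shale bed

Directly stated before the siltstone: the ash layer, the coal seam, and the limestone band.
The chalk bed reaches the siltstone via the chalk bed → the clay lens → the limestone band → the siltstone.
The clay lens reaches the siltstone via the clay lens → the limestone band → the siltstone.
The sandstone layer reaches the siltstone via the sandstone layer → the limestone band → the siltstone.
Likewise the shale bed reaches the siltstone by chaining the stated constraints.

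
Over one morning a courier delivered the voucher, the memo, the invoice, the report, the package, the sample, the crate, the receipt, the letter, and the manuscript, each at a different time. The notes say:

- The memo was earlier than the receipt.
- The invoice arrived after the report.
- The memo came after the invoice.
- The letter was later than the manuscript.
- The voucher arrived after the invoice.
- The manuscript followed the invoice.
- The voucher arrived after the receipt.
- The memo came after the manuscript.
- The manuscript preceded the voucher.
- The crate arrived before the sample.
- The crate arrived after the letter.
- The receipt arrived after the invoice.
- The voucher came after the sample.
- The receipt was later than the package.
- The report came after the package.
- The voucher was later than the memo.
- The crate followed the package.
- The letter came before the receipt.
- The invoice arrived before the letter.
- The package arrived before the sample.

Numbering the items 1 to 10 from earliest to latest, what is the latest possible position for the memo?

8

The memo must come before the receipt and the voucher — 2 items forced after it.
Everything else can be placed before the memo in some valid order, so the memo can sit as late as position 10 − 2 = 8.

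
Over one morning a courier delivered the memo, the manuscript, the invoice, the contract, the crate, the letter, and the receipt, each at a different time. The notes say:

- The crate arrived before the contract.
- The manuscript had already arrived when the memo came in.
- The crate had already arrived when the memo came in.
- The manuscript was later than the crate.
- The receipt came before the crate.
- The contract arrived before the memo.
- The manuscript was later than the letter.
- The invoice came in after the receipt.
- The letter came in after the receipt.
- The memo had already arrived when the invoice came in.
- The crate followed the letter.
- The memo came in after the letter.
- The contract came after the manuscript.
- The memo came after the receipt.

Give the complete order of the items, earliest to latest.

The constraints fix every adjacent pair, so only one ordering works:
the receipt → the letter → the crate → the manuscript → the contract → the memo → the invoice.

the receipt, the letter, the crate, the manuscript, the contract, the memo, the invoice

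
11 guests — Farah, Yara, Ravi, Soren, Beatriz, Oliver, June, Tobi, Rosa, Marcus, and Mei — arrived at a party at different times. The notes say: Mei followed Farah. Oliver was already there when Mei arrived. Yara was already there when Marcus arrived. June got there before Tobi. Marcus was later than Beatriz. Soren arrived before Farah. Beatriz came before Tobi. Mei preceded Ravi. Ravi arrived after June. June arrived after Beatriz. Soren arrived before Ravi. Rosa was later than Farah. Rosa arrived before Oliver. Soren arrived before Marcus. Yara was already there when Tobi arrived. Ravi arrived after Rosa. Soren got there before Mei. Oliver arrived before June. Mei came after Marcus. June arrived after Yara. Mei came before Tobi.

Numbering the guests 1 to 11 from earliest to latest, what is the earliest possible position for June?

Beatriz, Farah, Oliver, Rosa, Soren, and Yara must all come before June — 6 forced predecessors.
Nothing else is forced ahead of June, so their earliest slot is position 6 + 1 = 7.

7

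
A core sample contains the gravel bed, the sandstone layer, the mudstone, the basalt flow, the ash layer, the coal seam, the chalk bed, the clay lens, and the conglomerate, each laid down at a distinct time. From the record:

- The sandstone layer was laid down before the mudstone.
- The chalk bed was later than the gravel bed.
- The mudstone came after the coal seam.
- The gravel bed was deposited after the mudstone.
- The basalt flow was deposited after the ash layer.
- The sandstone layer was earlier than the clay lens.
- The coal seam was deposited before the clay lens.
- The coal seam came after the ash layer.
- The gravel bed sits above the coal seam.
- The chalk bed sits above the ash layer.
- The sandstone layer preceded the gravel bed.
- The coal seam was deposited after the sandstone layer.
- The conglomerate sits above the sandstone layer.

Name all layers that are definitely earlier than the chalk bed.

the ash layer, the coal seam, the gravel bed, the mudstone, the sandstone layer

Directly stated before the chalk bed: the ash layer and the gravel bed.
The coal seam reaches the chalk bed via the coal seam → the gravel bed → the chalk bed.
The mudstone reaches the chalk bed via the mudstone → the gravel bed → the chalk bed.
The sandstone layer reaches the chalk bed via the sandstone layer → the gravel bed → the chalk bed.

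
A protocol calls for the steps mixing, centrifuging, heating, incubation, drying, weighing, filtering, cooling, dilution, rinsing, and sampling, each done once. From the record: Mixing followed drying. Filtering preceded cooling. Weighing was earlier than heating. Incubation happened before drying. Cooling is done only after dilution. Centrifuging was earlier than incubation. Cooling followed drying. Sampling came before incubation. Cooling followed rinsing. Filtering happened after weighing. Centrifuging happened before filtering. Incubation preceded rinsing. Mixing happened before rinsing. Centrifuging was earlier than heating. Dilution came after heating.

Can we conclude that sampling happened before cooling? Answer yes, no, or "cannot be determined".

Chain the constraints: sampling → incubation → rinsing → cooling. Each link is directly stated, so sampling comes before cooling.

yes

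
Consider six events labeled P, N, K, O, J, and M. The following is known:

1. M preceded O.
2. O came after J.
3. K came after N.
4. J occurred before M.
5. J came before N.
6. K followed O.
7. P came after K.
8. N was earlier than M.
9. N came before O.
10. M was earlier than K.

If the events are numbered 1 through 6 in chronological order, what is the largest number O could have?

4

O must come before K and P — 2 events forced after it.
Everything else can be placed before O in some valid order, so O can sit as late as position 6 − 2 = 4.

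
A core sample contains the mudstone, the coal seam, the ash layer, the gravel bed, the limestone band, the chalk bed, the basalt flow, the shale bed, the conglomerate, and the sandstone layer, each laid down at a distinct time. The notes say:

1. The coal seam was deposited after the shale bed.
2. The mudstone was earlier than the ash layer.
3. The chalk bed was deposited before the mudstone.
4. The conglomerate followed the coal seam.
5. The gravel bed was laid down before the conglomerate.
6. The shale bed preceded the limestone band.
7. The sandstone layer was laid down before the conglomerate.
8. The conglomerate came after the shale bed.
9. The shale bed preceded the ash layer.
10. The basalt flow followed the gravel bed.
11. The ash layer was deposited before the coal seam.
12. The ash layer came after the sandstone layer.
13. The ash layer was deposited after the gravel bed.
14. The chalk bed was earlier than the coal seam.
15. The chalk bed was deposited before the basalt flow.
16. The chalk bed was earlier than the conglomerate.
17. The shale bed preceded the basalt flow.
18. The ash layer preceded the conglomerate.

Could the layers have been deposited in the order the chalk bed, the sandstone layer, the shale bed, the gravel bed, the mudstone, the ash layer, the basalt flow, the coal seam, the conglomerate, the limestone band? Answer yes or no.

yes

Check each stated constraint against the proposed order — e.g. the sandstone layer is ahead of the conglomerate; the chalk bed is ahead of the conglomerate. Every pair is in the required order; nothing is violated.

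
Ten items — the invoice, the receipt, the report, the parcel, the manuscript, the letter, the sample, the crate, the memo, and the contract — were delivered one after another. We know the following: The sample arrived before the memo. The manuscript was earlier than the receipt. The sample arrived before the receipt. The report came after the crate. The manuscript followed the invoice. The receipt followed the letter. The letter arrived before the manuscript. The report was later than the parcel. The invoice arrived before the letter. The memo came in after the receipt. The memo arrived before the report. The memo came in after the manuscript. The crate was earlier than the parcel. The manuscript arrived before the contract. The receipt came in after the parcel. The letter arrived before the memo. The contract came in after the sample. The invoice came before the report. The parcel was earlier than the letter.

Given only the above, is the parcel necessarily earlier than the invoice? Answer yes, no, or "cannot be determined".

cannot be determined

No chain of stated constraints runs from the parcel to the invoice, and none runs from the invoice to the parcel either.
So the relative order of the parcel and the invoice is not fixed by the given facts.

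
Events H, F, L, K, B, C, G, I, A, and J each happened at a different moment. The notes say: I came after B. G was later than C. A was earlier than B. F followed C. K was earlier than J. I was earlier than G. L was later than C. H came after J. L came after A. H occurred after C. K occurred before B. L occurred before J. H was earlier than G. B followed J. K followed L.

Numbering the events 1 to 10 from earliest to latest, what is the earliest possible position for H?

6

A, C, J, K, and L must all come before H — 5 forced predecessors.
Nothing else is forced ahead of H, so its earliest slot is position 5 + 1 = 6.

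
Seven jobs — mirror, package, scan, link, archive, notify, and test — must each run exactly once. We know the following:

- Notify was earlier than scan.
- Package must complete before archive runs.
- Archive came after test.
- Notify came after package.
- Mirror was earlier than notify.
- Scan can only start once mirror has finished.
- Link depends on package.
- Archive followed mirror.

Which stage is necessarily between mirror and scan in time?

notify

Tracing the constraints gives mirror → notify → scan, so notify sits after mirror and before scan.
No other stage is forced both after mirror and before scan.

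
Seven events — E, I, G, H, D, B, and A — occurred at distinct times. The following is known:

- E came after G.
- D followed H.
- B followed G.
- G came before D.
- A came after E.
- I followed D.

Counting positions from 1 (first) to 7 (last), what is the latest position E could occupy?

E must come before A — 1 event forced after it.
Everything else can be placed before E in some valid order, so E can sit as late as position 7 − 1 = 6.

6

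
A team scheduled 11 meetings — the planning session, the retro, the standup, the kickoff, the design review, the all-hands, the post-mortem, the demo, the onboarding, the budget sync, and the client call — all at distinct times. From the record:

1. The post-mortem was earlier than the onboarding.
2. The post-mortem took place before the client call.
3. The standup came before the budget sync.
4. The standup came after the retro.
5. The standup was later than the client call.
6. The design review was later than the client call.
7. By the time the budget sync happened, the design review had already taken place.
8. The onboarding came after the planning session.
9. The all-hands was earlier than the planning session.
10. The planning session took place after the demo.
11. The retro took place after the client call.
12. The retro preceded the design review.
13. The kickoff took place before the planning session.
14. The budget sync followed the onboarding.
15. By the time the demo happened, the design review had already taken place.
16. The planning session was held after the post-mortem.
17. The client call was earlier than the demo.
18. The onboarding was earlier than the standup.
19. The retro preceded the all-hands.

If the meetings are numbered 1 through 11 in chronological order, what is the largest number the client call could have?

3

The client call must come before the all-hands, the budget sync, the demo, the design review, the onboarding, the planning session, the retro, and the standup — 8 meetings forced after it.
Everything else can be placed before the client call in some valid order, so the client call can sit as late as position 11 − 8 = 3.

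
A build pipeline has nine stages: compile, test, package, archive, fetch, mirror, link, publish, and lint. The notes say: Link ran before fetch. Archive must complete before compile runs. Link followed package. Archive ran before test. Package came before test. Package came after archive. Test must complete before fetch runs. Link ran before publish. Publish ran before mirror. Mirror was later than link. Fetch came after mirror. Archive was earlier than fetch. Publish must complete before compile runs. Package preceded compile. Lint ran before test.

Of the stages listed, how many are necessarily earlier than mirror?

Directly stated before mirror: link and publish.
Archive reaches mirror via archive → package → link → mirror.
Package reaches mirror via package → link → mirror.
That's archive, link, package, and publish — 4 in all.

4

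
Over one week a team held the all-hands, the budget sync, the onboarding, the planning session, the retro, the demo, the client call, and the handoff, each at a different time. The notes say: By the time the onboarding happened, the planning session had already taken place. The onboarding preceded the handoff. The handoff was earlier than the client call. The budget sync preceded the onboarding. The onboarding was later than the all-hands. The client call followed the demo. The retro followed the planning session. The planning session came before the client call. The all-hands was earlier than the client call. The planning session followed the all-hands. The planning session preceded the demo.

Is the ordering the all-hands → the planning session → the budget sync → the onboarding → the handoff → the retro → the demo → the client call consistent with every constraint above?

yes

Check each stated constraint against the proposed order — e.g. the planning session is ahead of the client call; the all-hands is ahead of the client call. Every pair is in the required order; nothing is violated.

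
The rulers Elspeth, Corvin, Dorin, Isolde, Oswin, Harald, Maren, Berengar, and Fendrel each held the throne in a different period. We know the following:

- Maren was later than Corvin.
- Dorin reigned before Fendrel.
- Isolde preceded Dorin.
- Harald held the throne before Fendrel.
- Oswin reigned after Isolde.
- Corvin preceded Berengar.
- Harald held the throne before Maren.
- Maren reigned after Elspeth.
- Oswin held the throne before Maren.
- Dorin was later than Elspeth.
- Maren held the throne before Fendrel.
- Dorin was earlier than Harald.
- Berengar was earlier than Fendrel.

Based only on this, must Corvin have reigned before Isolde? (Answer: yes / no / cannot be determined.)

No chain of stated constraints runs from Corvin to Isolde, and none runs from Isolde to Corvin either.
So the relative order of Corvin and Isolde is not fixed by the given facts.

cannot be determined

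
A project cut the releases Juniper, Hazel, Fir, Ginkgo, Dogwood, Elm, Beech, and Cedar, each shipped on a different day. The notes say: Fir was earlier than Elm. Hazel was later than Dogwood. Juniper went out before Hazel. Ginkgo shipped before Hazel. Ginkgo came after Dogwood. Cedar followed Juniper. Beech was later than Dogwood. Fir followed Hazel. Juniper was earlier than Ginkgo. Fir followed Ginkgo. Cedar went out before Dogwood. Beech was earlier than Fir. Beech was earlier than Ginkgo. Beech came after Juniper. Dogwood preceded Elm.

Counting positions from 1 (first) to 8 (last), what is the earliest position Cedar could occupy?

2

Juniper must come before Cedar — 1 forced predecessor.
Nothing else is forced ahead of Cedar, so its earliest slot is position 1 + 1 = 2.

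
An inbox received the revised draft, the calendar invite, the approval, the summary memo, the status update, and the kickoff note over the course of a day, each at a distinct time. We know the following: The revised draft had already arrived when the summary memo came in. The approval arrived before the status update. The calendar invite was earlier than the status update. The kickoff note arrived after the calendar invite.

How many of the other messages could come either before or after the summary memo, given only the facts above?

Forced before the summary memo: the revised draft.
That leaves the approval, the calendar invite, the kickoff note, and the status update with no forced order relative to the summary memo — 4.

4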